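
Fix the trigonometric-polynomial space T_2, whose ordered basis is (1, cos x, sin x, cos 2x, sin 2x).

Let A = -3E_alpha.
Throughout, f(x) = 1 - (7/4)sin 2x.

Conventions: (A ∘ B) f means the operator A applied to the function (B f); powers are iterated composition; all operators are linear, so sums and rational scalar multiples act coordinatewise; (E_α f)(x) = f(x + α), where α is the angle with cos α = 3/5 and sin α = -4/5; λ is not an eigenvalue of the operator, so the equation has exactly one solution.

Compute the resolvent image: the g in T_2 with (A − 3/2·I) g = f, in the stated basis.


write g with unknown coordinates in the stated basis and equate coefficients in (A − 3/2·I) g = f
solving from the highest basis element down gives g = -2/9 + (56/97)cos 2x + (77/582)sin 2x
check: A g = 2/3 + (84/97)cos 2x - (301/194)sin 2x
so A g − 3/2·g = 1 - (7/4)sin 2x = f ✓

g(x) = -2/9 + (56/97)cos 2x + (77/582)sin 2x


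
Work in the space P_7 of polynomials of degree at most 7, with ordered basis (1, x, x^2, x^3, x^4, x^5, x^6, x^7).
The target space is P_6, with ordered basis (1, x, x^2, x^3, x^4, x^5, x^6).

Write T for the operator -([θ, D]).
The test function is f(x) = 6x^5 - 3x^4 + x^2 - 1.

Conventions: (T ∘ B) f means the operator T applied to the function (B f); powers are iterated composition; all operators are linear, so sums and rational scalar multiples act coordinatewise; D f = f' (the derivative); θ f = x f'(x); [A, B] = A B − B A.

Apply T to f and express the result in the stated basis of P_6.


D f = 30x^4 - 12x^3 + 2x
θ D f = 120x^4 - 36x^3 + 2x
θ f = 30x^5 - 12x^4 + 2x^2
D θ f = 150x^4 - 48x^3 + 4x
[θ, D] f = -30x^4 + 12x^3 - 2x
(-([θ, D])) f = 30x^4 - 12x^3 + 2x

the result is g(x) = 30x^4 - 12x^3 + 2x


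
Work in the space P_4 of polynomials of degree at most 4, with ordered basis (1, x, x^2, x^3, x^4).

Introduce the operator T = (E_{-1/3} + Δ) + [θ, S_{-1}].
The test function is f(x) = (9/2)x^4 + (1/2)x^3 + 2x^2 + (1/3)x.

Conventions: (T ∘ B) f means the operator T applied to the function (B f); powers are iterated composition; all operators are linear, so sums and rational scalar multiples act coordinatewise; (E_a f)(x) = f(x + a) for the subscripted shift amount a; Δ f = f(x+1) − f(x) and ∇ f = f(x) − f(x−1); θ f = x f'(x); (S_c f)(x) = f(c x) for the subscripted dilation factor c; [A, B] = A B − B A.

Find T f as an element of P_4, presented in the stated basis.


E_{-1/3} f = (9/2)x^4 - (11/2)x^3 + (9/2)x^2 - (3/2)x + 4/27
Δ f = 18x^3 + (57/2)x^2 + (47/2)x + 22/3
(E_{-1/3} + Δ) f = (9/2)x^4 + (25/2)x^3 + 33x^2 + 22x + 202/27
S_{-1} f = (9/2)x^4 - (1/2)x^3 + 2x^2 - (1/3)x
θ S_{-1} f = 18x^4 - (3/2)x^3 + 4x^2 - (1/3)x
θ f = 18x^4 + (3/2)x^3 + 4x^2 + (1/3)x
S_{-1} θ f = 18x^4 - (3/2)x^3 + 4x^2 - (1/3)x
[θ, S_{-1}] f = 0
((E_{-1/3} + Δ) + [θ, S_{-1}]) f = (9/2)x^4 + (25/2)x^3 + 33x^2 + 22x + 202/27

the result is g(x) = (9/2)x^4 + (25/2)x^3 + 33x^2 + 22x + 202/27


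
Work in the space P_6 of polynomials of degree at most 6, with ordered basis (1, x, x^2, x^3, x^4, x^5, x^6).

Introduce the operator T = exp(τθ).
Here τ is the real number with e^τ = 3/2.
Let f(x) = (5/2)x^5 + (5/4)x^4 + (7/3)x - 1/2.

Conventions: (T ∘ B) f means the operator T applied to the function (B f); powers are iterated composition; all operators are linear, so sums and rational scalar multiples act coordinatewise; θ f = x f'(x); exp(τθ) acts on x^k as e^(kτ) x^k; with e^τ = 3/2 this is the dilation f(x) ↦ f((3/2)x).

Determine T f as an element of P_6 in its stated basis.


g(x) = (1215/64)x^5 + (405/64)x^4 + (7/2)x - 1/2

exp(τθ) x^k = e^(kτ) x^k; with e^τ = 3/2 this sends x^k to (3/2)^k x^k
x ↦ 3/2 x
x^4 ↦ 81/16 x^4
x^5 ↦ 243/32 x^5
applying this coordinatewise to f: exp(τθ) f = (1215/64)x^5 + (405/64)x^4 + (7/2)x - 1/2


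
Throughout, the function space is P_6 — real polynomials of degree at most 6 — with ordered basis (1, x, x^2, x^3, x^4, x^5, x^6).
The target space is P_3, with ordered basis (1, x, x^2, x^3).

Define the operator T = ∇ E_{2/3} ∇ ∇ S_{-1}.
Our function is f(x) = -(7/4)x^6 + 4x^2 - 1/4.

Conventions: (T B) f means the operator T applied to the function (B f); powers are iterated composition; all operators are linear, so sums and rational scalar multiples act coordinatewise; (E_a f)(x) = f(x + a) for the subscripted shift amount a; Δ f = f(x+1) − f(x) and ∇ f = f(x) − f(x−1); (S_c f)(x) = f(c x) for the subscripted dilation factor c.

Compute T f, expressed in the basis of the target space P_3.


S_{-1} f = -(7/4)x^6 + 4x^2 - 1/4
∇ S_{-1} f = -(21/2)x^5 + (105/4)x^4 - 35x^3 + (105/4)x^2 - (5/2)x - 9/4
∇ (∇ S_{-1}) f = -(105/2)x^4 + 210x^3 - (735/2)x^2 + 315x - 201/2
E_{2/3} ∇ (∇ S_{-1}) f = -(105/2)x^4 + 70x^3 - (175/2)x^2 + (385/9)x - 107/54
∇ E_{2/3} ∇ (∇ S_{-1}) f = -210x^3 + 525x^2 - 595x + 2275/9

the image equals g(x) = -210x^3 + 525x^2 - 595x + 2275/9


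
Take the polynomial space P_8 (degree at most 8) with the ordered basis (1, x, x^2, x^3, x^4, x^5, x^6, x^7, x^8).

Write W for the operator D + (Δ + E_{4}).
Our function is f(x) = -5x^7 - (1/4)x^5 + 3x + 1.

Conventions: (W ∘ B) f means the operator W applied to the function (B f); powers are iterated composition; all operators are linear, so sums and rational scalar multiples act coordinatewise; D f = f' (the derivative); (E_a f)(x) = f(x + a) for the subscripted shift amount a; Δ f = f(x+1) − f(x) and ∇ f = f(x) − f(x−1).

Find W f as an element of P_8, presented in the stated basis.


g(x) = -5x^7 - 210x^6 - (7141/4)x^5 - (22765/2)x^4 - (90035/2)x^3 - (215575/2)x^2 - (574853/4)x - 328649/4

D f = -35x^6 - (5/4)x^4 + 3
Δ f = -35x^6 - 105x^5 - (705/4)x^4 - (355/2)x^3 - (215/2)x^2 - (145/4)x - 9/4
E_{4} f = -5x^7 - 140x^6 - (6721/4)x^5 - 11205x^4 - 44840x^3 - 107680x^2 - 143677x - 82163
(Δ + E_{4}) f = -5x^7 - 175x^6 - (7141/4)x^5 - (45525/4)x^4 - (90035/2)x^3 - (215575/2)x^2 - (574853/4)x - 328661/4
(D + (Δ + E_{4})) f = -5x^7 - 210x^6 - (7141/4)x^5 - (22765/2)x^4 - (90035/2)x^3 - (215575/2)x^2 - (574853/4)x - 328649/4


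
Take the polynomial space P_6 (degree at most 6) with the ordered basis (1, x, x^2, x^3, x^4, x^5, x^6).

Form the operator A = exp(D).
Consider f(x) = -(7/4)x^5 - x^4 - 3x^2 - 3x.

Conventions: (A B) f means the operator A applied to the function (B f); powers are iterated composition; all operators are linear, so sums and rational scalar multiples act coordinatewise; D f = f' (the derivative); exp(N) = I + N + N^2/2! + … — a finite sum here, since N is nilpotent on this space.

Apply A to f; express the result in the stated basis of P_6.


the image equals g(x) = -(7/4)x^5 - (39/4)x^4 - (43/2)x^3 - (53/2)x^2 - (87/4)x - 35/4

order-1 term: -(35/4)x^4 - 4x^3 - 6x - 3
order-2 term: -(35/2)x^3 - 6x^2 - 3
order-3 term: -(35/2)x^2 - 4x
order-4 term: -(35/4)x - 1
order-5 term: -7/4
the series for exp(D) f terminates at order 5
exp(D) f = -(7/4)x^5 - (39/4)x^4 - (43/2)x^3 - (53/2)x^2 - (87/4)x - 35/4


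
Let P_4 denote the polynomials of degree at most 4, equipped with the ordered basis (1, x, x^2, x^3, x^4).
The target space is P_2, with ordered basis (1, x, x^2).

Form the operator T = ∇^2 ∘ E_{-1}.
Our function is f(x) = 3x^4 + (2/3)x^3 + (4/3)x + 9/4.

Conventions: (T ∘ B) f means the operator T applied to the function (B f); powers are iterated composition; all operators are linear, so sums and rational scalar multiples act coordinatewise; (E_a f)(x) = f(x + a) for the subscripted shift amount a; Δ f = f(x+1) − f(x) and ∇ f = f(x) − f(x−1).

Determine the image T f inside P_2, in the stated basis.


E_{-1} f = 3x^4 - (34/3)x^3 + 16x^2 - (26/3)x + 13/4
∇ E_{-1} f = 12x^3 - 52x^2 + 78x - 39
∇ ∇ E_{-1} f = 36x^2 - 140x + 142

the result is g(x) = 36x^2 - 140x + 142


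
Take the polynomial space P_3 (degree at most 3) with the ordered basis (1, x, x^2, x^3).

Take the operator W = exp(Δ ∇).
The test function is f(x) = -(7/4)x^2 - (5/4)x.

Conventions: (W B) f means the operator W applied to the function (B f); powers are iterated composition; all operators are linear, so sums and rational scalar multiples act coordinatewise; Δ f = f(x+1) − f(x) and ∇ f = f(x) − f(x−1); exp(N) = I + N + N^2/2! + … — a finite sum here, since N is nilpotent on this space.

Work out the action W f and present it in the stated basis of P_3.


order-1 term: -7/2
the series for exp(Δ ∇) f terminates at order 1
exp(Δ ∇) f = -(7/4)x^2 - (5/4)x - 7/2

g(x) = -(7/4)x^2 - (5/4)x - 7/2


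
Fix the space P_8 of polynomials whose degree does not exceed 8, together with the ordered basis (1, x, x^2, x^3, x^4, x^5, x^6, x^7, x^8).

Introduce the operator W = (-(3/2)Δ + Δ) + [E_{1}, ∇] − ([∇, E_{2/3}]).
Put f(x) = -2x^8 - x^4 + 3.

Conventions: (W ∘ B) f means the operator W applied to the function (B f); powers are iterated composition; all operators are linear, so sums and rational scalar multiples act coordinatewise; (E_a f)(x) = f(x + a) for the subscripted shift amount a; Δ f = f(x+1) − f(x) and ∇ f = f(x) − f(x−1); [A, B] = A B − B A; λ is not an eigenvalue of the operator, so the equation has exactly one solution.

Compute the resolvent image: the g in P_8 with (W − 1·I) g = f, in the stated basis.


the image equals g(x) = 2x^8 - 8x^7 + 28x^5 + x^4 - 58x^3 + 35x - 3

write g with unknown coordinates in the stated basis and equate coefficients in (W − 1·I) g = f
solving from the highest basis element down gives g = 2x^8 - 8x^7 + 28x^5 + x^4 - 58x^3 + 35x - 3
check: W g = -8x^7 + 28x^5 - 58x^3 + 35x
so W g − 1·g = -2x^8 - x^4 + 3 = f ✓


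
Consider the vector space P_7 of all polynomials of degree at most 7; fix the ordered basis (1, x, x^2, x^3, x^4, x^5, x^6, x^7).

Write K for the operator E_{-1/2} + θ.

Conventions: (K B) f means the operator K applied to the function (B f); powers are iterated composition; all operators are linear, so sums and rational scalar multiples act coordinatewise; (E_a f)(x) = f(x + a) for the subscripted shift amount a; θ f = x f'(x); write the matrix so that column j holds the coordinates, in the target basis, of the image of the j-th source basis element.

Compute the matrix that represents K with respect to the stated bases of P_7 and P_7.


the matrix is [[1, -1/2, 1/4, -1/8, 1/16, -1/32, 1/64, -1/128]; [0, 2, -1, 3/4, -1/2, 5/16, -3/16, 7/64]; [0, 0, 3, -3/2, 3/2, -5/4, 15/16, -21/32]; [0, 0, 0, 4, -2, 5/2, -5/2, 35/16]; [0, 0, 0, 0, 5, -5/2, 15/4, -35/8]; [0, 0, 0, 0, 0, 6, -3, 21/4]; [0, 0, 0, 0, 0, 0, 7, -7/2]; [0, 0, 0, 0, 0, 0, 0, 8]] (rows listed top to bottom)

image of 1: 1
image of x: 2x - 1/2
image of x^2: 3x^2 - x + 1/4
image of x^3: 4x^3 - (3/2)x^2 + (3/4)x - 1/8
image of x^4: 5x^4 - 2x^3 + (3/2)x^2 - (1/2)x + 1/16
image of x^5: 6x^5 - (5/2)x^4 + (5/2)x^3 - (5/4)x^2 + (5/16)x - 1/32
image of x^6: 7x^6 - 3x^5 + (15/4)x^4 - (5/2)x^3 + (15/16)x^2 - (3/16)x + 1/64
image of x^7: 8x^7 - (7/2)x^6 + (21/4)x^5 - (35/8)x^4 + (35/16)x^3 - (21/32)x^2 + (7/64)x - 1/128
each image's coordinates form column j of the matrix


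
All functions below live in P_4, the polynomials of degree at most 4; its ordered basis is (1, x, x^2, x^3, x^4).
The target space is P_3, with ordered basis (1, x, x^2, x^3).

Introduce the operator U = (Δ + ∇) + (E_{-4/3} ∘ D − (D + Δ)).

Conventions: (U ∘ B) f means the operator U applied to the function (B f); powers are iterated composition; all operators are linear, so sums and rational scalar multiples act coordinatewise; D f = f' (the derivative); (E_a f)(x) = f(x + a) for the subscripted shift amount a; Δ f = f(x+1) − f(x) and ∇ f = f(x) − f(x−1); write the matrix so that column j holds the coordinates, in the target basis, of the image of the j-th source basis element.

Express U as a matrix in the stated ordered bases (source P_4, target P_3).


image of 1: 0
image of x: 1
image of x^2: 2x - 11/3
image of x^3: 3x^2 - 11x + 19/3
image of x^4: 4x^3 - 22x^2 + (76/3)x - 283/27
each image's coordinates form column j of the matrix

the matrix is [[0, 1, -11/3, 19/3, -283/27]; [0, 0, 2, -11, 76/3]; [0, 0, 0, 3, -22]; [0, 0, 0, 0, 4]] (rows listed top to bottom)


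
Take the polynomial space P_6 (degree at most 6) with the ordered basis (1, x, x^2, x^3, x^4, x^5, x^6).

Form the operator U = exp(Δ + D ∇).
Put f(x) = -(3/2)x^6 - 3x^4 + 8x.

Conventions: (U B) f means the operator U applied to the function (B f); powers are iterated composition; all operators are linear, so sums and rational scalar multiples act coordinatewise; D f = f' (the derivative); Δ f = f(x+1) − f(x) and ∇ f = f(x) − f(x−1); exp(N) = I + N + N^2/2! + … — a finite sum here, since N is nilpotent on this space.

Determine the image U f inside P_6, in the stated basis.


order-1 term: -9x^5 - (135/2)x^4 + 48x^3 - (333/2)x^2 + 60x - 35/2
order-2 term: -(45/2)x^4 - 270x^3 - (891/2)x^2 + 207x - 837/2
order-3 term: -30x^3 - 405x^2 - 1047x - 234
order-4 term: -(45/2)x^2 - 270x - 1101/2
order-5 term: -9x - 135/2
order-6 term: -3/2
the series for exp(Δ + D ∇) f terminates at order 6
exp(Δ + D ∇) f = -(3/2)x^6 - 9x^5 - 93x^4 - 252x^3 - (2079/2)x^2 - 1051x - 2579/2

g(x) = -(3/2)x^6 - 9x^5 - 93x^4 - 252x^3 - (2079/2)x^2 - 1051x - 2579/2


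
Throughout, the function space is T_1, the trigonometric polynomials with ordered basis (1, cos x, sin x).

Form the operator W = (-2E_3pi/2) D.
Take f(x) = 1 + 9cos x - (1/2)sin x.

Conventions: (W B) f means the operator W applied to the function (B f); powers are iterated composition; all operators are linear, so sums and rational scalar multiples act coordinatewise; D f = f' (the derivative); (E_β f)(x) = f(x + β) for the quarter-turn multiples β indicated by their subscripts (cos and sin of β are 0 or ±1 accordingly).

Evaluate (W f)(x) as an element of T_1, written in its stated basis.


the result is g(x) = -18cos x + sin x

D f = -(1/2)cos x - 9sin x
E_3pi/2 D f = 9cos x - (1/2)sin x
(-2E_3pi/2) D f = -18cos x + sin x


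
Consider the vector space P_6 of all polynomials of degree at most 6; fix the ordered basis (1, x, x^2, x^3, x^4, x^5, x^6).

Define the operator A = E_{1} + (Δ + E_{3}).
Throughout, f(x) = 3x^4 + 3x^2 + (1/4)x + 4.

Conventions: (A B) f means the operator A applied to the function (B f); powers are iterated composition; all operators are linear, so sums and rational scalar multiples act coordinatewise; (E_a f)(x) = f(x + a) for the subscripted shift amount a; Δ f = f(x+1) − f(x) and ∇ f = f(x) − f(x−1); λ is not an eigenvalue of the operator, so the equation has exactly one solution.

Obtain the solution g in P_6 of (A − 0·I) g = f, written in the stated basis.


write g with unknown coordinates in the stated basis and equate coefficients in (A − 0·I) g = f
solving from the highest basis element down gives g = (3/2)x^4 - 15x^3 + (129/2)x^2 - (1295/8)x + 3315/16
check: A g = 3x^4 + 3x^2 + (1/4)x + 4
so A g − 0·g = 3x^4 + 3x^2 + (1/4)x + 4 = f ✓

the image equals g(x) = (3/2)x^4 - 15x^3 + (129/2)x^2 - (1295/8)x + 3315/16


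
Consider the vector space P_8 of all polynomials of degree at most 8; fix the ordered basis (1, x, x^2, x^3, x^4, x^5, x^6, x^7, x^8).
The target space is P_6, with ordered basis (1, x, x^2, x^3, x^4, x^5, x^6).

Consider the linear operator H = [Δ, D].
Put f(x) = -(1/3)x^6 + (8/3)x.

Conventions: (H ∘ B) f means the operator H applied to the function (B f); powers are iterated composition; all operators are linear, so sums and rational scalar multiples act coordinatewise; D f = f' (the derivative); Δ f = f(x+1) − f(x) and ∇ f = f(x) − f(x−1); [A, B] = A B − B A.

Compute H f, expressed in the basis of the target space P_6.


D f = -2x^5 + 8/3
Δ D f = -10x^4 - 20x^3 - 20x^2 - 10x - 2
Δ f = -2x^5 - 5x^4 - (20/3)x^3 - 5x^2 - 2x + 7/3
D Δ f = -10x^4 - 20x^3 - 20x^2 - 10x - 2
[Δ, D] f = 0

the result is g(x) = 0


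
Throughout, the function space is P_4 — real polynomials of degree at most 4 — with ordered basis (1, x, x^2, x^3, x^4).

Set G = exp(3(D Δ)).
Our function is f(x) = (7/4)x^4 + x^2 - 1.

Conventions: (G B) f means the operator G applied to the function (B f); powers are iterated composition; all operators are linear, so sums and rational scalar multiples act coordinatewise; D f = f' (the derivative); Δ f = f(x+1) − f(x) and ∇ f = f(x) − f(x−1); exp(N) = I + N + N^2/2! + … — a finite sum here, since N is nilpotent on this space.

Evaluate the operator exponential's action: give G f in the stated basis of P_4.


order-1 term: 63x^2 + 63x + 27
order-2 term: 189
the series for exp(3(D Δ)) f terminates at order 2
exp(3(D Δ)) f = (7/4)x^4 + 64x^2 + 63x + 215

g(x) = (7/4)x^4 + 64x^2 + 63x + 215


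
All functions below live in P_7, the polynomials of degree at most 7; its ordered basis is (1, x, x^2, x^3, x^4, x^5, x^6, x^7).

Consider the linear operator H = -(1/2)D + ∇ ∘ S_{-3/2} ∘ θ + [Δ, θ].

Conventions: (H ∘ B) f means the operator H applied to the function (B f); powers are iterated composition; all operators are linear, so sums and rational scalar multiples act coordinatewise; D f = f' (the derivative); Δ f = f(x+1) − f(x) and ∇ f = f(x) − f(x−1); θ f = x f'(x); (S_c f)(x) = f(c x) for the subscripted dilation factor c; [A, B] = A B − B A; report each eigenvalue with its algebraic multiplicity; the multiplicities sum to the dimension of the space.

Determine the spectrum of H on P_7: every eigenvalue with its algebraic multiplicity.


image of 1: 0
image of x: -1
image of x^2: 10x - 5/2
image of x^3: -(231/8)x^2 + (291/8)x - 57/8
image of x^4: 83x^3 - (219/2)x^2 + 93x - 65/4
image of x^5: -(5995/32)x^4 + (6395/16)x^3 - (5595/16)x^2 + (6715/32)x - 1055/32
image of x^6: (6609/16)x^5 - (31845/32)x^4 + (11415/8)x^3 - (30885/32)x^2 + (7041/16)x - 1995/32
image of x^7: -(106715/128)x^6 + (326865/128)x^5 - (522375/128)x^4 + (553735/128)x^3 - (308049/128)x^2 + (112539/128)x - 14413/128
the matrix is upper triangular; its diagonal is (0, 0, 0, 0, 0, 0, 0, 0)
for a triangular matrix the eigenvalues are the diagonal entries, with algebraic multiplicity their repetition count

λ = 0 (multiplicity 8)


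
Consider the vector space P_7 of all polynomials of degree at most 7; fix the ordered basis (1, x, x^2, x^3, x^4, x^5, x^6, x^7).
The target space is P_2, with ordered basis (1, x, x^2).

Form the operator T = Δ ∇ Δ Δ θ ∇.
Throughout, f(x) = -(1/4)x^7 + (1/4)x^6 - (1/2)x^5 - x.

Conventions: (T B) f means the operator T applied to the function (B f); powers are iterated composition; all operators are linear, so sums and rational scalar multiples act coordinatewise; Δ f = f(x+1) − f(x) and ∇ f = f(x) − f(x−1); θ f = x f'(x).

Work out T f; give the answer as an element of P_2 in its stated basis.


the image equals g(x) = -3780x^2 - 3510x - 2430

∇ f = -(7/4)x^6 + (27/4)x^5 - 15x^4 + (75/4)x^3 - 14x^2 + (23/4)x - 2
θ ∇ f = -(21/2)x^6 + (135/4)x^5 - 60x^4 + (225/4)x^3 - 28x^2 + (23/4)x
Δ θ ∇ f = -63x^5 + (45/4)x^4 - (225/2)x^3 - (45/4)x^2 - (43/2)x - 11/4
Δ (Δ θ ∇) f = -315x^4 - 585x^3 - 900x^2 - 630x - 197
∇ Δ (Δ θ ∇) f = -1260x^3 + 135x^2 - 1305x
Δ ∇ Δ (Δ θ ∇) f = -3780x^2 - 3510x - 2430


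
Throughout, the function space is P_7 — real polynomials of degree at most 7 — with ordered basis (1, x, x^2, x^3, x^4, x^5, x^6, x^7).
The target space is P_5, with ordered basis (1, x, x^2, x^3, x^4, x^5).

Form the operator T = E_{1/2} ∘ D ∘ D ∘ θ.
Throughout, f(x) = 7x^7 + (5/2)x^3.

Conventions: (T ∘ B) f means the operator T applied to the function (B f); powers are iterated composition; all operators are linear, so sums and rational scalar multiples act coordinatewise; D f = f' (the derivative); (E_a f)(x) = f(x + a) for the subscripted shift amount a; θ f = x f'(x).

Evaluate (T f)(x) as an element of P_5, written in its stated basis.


θ f = 49x^7 + (15/2)x^3
D θ f = 343x^6 + (45/2)x^2
D (D ∘ θ) f = 2058x^5 + 45x
E_{1/2} D (D ∘ θ) f = 2058x^5 + 5145x^4 + 5145x^3 + (5145/2)x^2 + (5505/8)x + 1389/16

the result is g(x) = 2058x^5 + 5145x^4 + 5145x^3 + (5145/2)x^2 + (5505/8)x + 1389/16


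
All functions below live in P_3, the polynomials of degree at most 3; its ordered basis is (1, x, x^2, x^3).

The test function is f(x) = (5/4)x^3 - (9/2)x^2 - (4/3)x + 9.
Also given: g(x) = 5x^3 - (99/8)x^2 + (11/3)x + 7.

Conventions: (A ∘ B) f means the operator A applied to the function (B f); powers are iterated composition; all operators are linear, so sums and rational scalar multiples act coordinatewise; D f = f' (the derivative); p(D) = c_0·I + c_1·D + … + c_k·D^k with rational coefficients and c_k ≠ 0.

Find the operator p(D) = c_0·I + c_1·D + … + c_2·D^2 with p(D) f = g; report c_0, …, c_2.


D^0 f = (5/4)x^3 - (9/2)x^2 - (4/3)x + 9
D^1 f = (15/4)x^2 - 9x - 4/3
D^2 f = (15/2)x - 9
matching coefficients of g against c_0 f + c_1 Df + … from the top degree down determines the c_i
solution: c_0 = 4, c_1 = 3/2, c_2 = 3

c_0 = 4, c_1 = 3/2, c_2 = 3


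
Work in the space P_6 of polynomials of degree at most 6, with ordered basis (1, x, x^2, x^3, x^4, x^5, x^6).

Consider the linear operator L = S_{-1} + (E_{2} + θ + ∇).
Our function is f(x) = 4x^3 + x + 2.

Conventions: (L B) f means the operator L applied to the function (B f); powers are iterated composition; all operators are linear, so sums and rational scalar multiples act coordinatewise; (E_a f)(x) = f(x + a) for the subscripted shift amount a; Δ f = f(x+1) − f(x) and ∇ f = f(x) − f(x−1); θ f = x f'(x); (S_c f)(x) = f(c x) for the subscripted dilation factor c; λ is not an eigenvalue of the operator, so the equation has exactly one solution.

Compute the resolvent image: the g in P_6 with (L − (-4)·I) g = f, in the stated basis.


the image equals g(x) = (4/7)x^3 - (9/14)x^2 - (2/35)x - 73/420

write g with unknown coordinates in the stated basis and equate coefficients in (L − (-4)·I) g = f
solving from the highest basis element down gives g = (4/7)x^3 - (9/14)x^2 - (2/35)x - 73/420
check: L g = (12/7)x^3 + (18/7)x^2 + (43/35)x + 283/105
so L g − (-4)·g = 4x^3 + x + 2 = f ✓


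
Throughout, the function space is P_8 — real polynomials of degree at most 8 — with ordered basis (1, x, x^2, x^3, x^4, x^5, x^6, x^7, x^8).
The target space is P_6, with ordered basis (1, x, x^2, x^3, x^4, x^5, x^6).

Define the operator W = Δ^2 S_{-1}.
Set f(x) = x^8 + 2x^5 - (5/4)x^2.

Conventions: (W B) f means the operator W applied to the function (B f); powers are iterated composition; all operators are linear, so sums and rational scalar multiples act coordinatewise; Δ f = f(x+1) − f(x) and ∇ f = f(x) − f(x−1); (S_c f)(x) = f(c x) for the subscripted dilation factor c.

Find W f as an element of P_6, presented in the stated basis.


the image equals g(x) = 56x^6 + 336x^5 + 980x^4 + 1640x^3 + 1616x^2 + 868x + 383/2

S_{-1} f = x^8 - 2x^5 - (5/4)x^2
Δ S_{-1} f = 8x^7 + 28x^6 + 56x^5 + 60x^4 + 36x^3 + 8x^2 - (9/2)x - 9/4
Δ Δ S_{-1} f = 56x^6 + 336x^5 + 980x^4 + 1640x^3 + 1616x^2 + 868x + 383/2


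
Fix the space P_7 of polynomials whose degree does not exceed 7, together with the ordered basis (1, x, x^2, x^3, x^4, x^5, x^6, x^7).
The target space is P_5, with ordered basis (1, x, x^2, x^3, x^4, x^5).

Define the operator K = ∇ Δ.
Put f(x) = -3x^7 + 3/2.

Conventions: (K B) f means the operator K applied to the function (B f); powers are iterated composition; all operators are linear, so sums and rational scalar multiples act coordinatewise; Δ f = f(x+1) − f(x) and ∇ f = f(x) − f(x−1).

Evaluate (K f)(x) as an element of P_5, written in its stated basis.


g(x) = -126x^5 - 210x^3 - 42x

Δ f = -21x^6 - 63x^5 - 105x^4 - 105x^3 - 63x^2 - 21x - 3
∇ Δ f = -126x^5 - 210x^3 - 42x


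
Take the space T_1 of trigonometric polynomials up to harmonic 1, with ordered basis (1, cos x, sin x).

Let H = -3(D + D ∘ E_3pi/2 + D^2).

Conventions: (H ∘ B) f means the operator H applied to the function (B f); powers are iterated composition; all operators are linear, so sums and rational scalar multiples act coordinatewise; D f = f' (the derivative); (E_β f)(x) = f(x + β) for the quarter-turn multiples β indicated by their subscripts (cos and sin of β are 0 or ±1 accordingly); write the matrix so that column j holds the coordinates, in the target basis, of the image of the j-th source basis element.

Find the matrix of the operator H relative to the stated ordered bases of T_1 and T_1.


image of 1: 0
image of cos x: 3sin x
image of sin x: -3cos x
each image's coordinates form column j of the matrix

the matrix is [[0, 0, 0]; [0, 0, -3]; [0, 3, 0]] (rows listed top to bottom)


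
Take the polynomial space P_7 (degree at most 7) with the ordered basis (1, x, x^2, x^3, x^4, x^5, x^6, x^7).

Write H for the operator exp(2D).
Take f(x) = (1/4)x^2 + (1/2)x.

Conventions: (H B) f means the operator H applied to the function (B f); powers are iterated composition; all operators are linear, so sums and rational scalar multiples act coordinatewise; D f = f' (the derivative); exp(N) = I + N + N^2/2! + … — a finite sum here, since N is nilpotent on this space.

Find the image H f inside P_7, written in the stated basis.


order-1 term: x + 1
order-2 term: 1
the series for exp(2D) f terminates at order 2
exp(2D) f = (1/4)x^2 + (3/2)x + 2

the image equals g(x) = (1/4)x^2 + (3/2)x + 2


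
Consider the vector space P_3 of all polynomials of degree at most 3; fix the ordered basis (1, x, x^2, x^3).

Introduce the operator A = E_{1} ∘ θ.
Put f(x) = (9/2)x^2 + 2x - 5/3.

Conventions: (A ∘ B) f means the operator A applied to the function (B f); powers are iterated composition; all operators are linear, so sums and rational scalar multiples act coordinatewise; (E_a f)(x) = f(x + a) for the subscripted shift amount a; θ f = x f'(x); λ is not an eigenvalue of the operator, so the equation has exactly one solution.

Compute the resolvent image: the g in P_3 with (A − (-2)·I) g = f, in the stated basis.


the result is g(x) = (9/8)x^2 - (5/6)x - 37/24

write g with unknown coordinates in the stated basis and equate coefficients in (A − (-2)·I) g = f
solving from the highest basis element down gives g = (9/8)x^2 - (5/6)x - 37/24
check: A g = (9/4)x^2 + (11/3)x + 17/12
so A g − (-2)·g = (9/2)x^2 + 2x - 5/3 = f ✓


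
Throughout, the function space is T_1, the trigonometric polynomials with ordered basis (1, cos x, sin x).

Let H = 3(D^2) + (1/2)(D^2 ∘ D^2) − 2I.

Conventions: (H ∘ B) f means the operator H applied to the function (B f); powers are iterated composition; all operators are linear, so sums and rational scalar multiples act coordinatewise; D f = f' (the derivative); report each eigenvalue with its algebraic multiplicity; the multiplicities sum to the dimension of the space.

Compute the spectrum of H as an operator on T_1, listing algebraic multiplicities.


λ = -9/2 (multiplicity 2), λ = -2 (multiplicity 1)

image of 1: -2
image of cos x: -(9/2)cos x
image of sin x: -(9/2)sin x
the matrix is diagonal; its diagonal is (-2, -9/2, -9/2)
for a triangular matrix the eigenvalues are the diagonal entries, with algebraic multiplicity their repetition count


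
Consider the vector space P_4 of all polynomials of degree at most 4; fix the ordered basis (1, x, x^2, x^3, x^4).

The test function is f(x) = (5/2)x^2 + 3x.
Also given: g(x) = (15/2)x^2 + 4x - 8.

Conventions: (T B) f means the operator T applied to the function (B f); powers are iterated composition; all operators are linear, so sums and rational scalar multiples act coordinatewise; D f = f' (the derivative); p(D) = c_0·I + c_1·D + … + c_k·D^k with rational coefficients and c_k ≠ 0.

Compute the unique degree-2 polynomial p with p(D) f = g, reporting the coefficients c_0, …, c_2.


D^0 f = (5/2)x^2 + 3x
D^1 f = 5x + 3
D^2 f = 5
matching coefficients of g against c_0 f + c_1 Df + … from the top degree down determines the c_i
solution: c_0 = 3, c_1 = -1, c_2 = -1

p(D) = 3·I − D − D^2, i.e. c_0 = 3, c_1 = -1, c_2 = -1


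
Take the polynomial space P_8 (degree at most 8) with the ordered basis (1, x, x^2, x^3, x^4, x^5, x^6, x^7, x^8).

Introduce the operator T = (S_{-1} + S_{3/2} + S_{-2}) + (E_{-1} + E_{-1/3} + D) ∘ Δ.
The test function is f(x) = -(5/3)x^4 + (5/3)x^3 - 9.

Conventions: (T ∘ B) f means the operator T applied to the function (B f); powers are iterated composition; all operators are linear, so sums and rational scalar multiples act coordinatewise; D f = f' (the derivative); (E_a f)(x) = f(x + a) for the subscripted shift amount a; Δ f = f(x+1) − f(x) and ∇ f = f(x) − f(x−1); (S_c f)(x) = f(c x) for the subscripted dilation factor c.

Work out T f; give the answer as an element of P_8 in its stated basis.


the image equals g(x) = -(1765/48)x^4 - (545/24)x^3 - (10/3)x^2 - (200/9)x - 2032/81

S_{-1} f = -(5/3)x^4 - (5/3)x^3 - 9
S_{3/2} f = -(135/16)x^4 + (45/8)x^3 - 9
S_{-2} f = -(80/3)x^4 - (40/3)x^3 - 9
(S_{-1} + S_{3/2} + S_{-2}) f = -(1765/48)x^4 - (75/8)x^3 - 27
Δ f = -(20/3)x^3 - 5x^2 - (5/3)x
E_{-1} Δ f = -(20/3)x^3 + 15x^2 - (35/3)x + 10/3
E_{-1/3} Δ f = -(20/3)x^3 + (5/3)x^2 - (5/9)x + 20/81
D Δ f = -20x^2 - 10x - 5/3
(E_{-1} + E_{-1/3} + D) Δ f = -(40/3)x^3 - (10/3)x^2 - (200/9)x + 155/81
((S_{-1} + S_{3/2} + S_{-2}) + (E_{-1} + E_{-1/3} + D) ∘ Δ) f = -(1765/48)x^4 - (545/24)x^3 - (10/3)x^2 - (200/9)x - 2032/81


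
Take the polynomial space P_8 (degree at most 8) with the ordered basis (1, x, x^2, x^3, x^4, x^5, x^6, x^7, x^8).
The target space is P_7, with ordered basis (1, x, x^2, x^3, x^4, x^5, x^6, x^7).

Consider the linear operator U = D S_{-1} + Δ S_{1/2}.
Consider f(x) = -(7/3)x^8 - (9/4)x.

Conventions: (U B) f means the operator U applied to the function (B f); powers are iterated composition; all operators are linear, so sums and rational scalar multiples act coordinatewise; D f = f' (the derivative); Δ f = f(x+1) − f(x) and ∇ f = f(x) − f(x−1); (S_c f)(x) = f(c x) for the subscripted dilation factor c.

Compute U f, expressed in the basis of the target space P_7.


S_{-1} f = -(7/3)x^8 + (9/4)x
D S_{-1} f = -(56/3)x^7 + 9/4
S_{1/2} f = -(7/768)x^8 - (9/8)x
Δ S_{1/2} f = -(7/96)x^7 - (49/192)x^6 - (49/96)x^5 - (245/384)x^4 - (49/96)x^3 - (49/192)x^2 - (7/96)x - 871/768
(D S_{-1} + Δ S_{1/2}) f = -(1799/96)x^7 - (49/192)x^6 - (49/96)x^5 - (245/384)x^4 - (49/96)x^3 - (49/192)x^2 - (7/96)x + 857/768

the result is g(x) = -(1799/96)x^7 - (49/192)x^6 - (49/96)x^5 - (245/384)x^4 - (49/96)x^3 - (49/192)x^2 - (7/96)x + 857/768


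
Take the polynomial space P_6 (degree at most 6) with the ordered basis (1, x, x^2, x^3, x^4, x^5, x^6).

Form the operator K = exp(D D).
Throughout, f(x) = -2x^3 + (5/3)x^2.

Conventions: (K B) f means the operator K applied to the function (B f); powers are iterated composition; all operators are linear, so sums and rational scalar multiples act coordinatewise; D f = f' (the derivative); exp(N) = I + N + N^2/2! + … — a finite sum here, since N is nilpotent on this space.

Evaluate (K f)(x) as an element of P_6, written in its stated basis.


g(x) = -2x^3 + (5/3)x^2 - 12x + 10/3

order-1 term: -12x + 10/3
the series for exp(D D) f terminates at order 1
exp(D D) f = -2x^3 + (5/3)x^2 - 12x + 10/3


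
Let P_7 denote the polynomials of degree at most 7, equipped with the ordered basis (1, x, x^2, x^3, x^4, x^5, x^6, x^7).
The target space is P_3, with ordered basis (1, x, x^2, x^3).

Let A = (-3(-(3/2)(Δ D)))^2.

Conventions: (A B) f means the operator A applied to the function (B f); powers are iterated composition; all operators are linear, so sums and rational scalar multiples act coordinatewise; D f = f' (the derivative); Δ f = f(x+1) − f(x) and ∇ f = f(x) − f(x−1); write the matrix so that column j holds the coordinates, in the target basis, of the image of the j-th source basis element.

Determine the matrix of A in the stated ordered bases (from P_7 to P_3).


the matrix is [[0, 0, 0, 0, 486, 2430, 8505, 25515]; [0, 0, 0, 0, 0, 2430, 14580, 59535]; [0, 0, 0, 0, 0, 0, 7290, 51030]; [0, 0, 0, 0, 0, 0, 0, 17010]] (rows listed top to bottom)

image of 1: 0
image of x: 0
image of x^2: 0
image of x^3: 0
image of x^4: 486
image of x^5: 2430x + 2430
image of x^6: 7290x^2 + 14580x + 8505
image of x^7: 17010x^3 + 51030x^2 + 59535x + 25515
each image's coordinates form column j of the matrix


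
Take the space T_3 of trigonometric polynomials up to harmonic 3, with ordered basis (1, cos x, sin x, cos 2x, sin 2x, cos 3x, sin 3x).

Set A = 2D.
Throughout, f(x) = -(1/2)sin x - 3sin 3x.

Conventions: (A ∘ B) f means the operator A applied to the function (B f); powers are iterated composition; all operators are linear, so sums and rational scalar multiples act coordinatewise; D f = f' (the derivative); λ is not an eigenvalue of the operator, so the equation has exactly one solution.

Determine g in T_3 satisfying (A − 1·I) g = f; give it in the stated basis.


the result is g(x) = (1/5)cos x + (1/10)sin x + (18/37)cos 3x + (3/37)sin 3x

write g with unknown coordinates in the stated basis and equate coefficients in (A − 1·I) g = f
solving from the highest basis element down gives g = (1/5)cos x + (1/10)sin x + (18/37)cos 3x + (3/37)sin 3x
check: A g = (1/5)cos x - (2/5)sin x + (18/37)cos 3x - (108/37)sin 3x
so A g − 1·g = -(1/2)sin x - 3sin 3x = f ✓


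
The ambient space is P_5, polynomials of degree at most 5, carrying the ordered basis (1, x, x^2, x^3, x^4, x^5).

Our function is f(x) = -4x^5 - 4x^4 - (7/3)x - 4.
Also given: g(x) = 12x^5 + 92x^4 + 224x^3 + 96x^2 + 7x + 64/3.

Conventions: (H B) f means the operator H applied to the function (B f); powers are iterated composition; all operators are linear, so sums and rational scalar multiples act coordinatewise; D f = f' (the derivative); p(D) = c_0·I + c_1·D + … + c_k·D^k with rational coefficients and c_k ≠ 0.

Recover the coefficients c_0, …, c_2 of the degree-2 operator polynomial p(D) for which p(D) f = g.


D^0 f = -4x^5 - 4x^4 - (7/3)x - 4
D^1 f = -20x^4 - 16x^3 - 7/3
D^2 f = -80x^3 - 48x^2
matching coefficients of g against c_0 f + c_1 Df + … from the top degree down determines the c_i
solution: c_0 = -3, c_1 = -4, c_2 = -2

p(D) = -3·I − 4·D − 2·D^2, i.e. c_0 = -3, c_1 = -4, c_2 = -2


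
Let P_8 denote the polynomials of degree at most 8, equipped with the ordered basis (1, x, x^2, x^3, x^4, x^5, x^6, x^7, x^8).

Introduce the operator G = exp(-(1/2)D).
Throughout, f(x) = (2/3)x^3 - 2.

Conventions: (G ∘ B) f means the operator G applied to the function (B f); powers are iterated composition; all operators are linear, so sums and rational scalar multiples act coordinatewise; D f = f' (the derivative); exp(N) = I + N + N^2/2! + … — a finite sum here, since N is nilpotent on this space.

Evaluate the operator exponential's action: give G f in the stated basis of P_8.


the result is g(x) = (2/3)x^3 - x^2 + (1/2)x - 25/12

order-1 term: -x^2
order-2 term: (1/2)x
order-3 term: -1/12
the series for exp(-(1/2)D) f terminates at order 3
exp(-(1/2)D) f = (2/3)x^3 - x^2 + (1/2)x - 25/12


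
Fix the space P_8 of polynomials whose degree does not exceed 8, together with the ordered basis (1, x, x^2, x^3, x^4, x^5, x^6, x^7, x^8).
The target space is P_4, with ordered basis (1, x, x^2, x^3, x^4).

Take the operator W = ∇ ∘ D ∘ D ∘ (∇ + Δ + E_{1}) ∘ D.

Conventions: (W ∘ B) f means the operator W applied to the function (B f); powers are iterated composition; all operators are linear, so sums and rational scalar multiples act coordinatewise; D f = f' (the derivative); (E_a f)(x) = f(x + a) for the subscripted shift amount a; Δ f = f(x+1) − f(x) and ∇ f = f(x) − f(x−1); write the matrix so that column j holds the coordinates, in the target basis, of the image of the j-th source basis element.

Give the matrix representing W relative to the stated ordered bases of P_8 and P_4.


the matrix is [[0, 0, 0, 0, 24, 300, -600, 3570, -9744]; [0, 0, 0, 0, 0, 120, 1800, -4200, 28560]; [0, 0, 0, 0, 0, 0, 360, 6300, -16800]; [0, 0, 0, 0, 0, 0, 0, 840, 16800]; [0, 0, 0, 0, 0, 0, 0, 0, 1680]] (rows listed top to bottom)

image of 1: 0
image of x: 0
image of x^2: 0
image of x^3: 0
image of x^4: 24
image of x^5: 120x + 300
image of x^6: 360x^2 + 1800x - 600
image of x^7: 840x^3 + 6300x^2 - 4200x + 3570
image of x^8: 1680x^4 + 16800x^3 - 16800x^2 + 28560x - 9744
each image's coordinates form column j of the matrix


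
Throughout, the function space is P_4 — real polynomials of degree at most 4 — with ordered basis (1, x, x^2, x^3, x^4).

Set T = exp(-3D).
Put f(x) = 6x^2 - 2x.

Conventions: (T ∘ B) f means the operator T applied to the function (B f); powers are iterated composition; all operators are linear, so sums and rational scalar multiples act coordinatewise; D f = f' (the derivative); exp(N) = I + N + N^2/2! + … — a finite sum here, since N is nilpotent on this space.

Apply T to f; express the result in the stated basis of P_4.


the result is g(x) = 6x^2 - 38x + 60

order-1 term: -36x + 6
order-2 term: 54
the series for exp(-3D) f terminates at order 2
exp(-3D) f = 6x^2 - 38x + 60


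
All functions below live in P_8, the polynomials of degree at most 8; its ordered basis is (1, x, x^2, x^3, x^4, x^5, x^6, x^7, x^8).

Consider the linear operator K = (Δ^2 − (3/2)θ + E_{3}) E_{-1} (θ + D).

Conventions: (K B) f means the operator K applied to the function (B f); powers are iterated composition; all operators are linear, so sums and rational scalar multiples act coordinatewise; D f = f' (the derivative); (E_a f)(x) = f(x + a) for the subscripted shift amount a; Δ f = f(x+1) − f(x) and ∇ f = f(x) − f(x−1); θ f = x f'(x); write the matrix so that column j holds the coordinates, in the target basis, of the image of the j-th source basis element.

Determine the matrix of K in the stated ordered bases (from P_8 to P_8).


the matrix is [[0, 3, 16, 42, 104, 250, 588, 1358, 3088]; [0, -1/2, 13, 123/2, 206, 1205/2, 1701, 9135/2, 11900]; [0, 0, -4, 39, 132, 640, 2010, 6720, 19992]; [0, 0, 0, -21/2, 90, 205, 1590, 10115/2, 20132]; [0, 0, 0, 0, -20, 175, 240, 3430, 10640]; [0, 0, 0, 0, 0, -65/2, 303, 357/2, 6692]; [0, 0, 0, 0, 0, 0, -48, 483, -56]; [0, 0, 0, 0, 0, 0, 0, -133/2, 724]; [0, 0, 0, 0, 0, 0, 0, 0, -88]] (rows listed top to bottom)

image of 1: 0
image of x: -(1/2)x + 3
image of x^2: -4x^2 + 13x + 16
image of x^3: -(21/2)x^3 + 39x^2 + (123/2)x + 42
image of x^4: -20x^4 + 90x^3 + 132x^2 + 206x + 104
image of x^5: -(65/2)x^5 + 175x^4 + 205x^3 + 640x^2 + (1205/2)x + 250
image of x^6: -48x^6 + 303x^5 + 240x^4 + 1590x^3 + 2010x^2 + 1701x + 588
image of x^7: -(133/2)x^7 + 483x^6 + (357/2)x^5 + 3430x^4 + (10115/2)x^3 + 6720x^2 + (9135/2)x + 1358
image of x^8: -88x^8 + 724x^7 - 56x^6 + 6692x^5 + 10640x^4 + 20132x^3 + 19992x^2 + 11900x + 3088
each image's coordinates form column j of the matrix


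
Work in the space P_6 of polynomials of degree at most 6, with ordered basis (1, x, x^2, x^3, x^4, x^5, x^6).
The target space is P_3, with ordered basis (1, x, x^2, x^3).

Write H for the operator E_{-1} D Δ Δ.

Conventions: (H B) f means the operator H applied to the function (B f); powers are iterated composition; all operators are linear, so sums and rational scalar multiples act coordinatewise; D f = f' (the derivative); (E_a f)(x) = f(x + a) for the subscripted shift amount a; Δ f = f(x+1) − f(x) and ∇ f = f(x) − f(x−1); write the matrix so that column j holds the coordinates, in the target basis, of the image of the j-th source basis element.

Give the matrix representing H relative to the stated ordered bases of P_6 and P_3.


the matrix is [[0, 0, 0, 6, 0, 10, 0]; [0, 0, 0, 0, 24, 0, 60]; [0, 0, 0, 0, 0, 60, 0]; [0, 0, 0, 0, 0, 0, 120]] (rows listed top to bottom)

image of 1: 0
image of x: 0
image of x^2: 0
image of x^3: 6
image of x^4: 24x
image of x^5: 60x^2 + 10
image of x^6: 120x^3 + 60x
each image's coordinates form column j of the matrix


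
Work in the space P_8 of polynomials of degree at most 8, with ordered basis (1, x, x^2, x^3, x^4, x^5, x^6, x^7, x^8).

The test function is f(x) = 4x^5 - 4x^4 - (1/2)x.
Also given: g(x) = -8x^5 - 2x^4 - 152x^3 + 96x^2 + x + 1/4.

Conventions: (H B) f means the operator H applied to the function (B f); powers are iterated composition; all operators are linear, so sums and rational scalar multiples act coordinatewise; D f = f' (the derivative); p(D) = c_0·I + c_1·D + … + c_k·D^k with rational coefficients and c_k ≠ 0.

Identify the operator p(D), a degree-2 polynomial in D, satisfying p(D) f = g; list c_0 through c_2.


c_0 = -2, c_1 = -1/2, c_2 = -2

D^0 f = 4x^5 - 4x^4 - (1/2)x
D^1 f = 20x^4 - 16x^3 - 1/2
D^2 f = 80x^3 - 48x^2
matching coefficients of g against c_0 f + c_1 Df + … from the top degree down determines the c_i
solution: c_0 = -2, c_1 = -1/2, c_2 = -2
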